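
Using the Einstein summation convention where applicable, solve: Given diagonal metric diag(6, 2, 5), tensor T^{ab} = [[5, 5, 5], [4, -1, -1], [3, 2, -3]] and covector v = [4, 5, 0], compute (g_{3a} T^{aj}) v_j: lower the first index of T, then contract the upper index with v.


Step 1: lower the first index. For a diagonal metric, g_{ia} T^{aj} = g_{ii} T^{ij} (no sum on i).
g_{33} = 5
S_3{}^1 = 5 * T^{31} = 5 * 3 = 15
S_3{}^2 = 5 * T^{32} = 5 * 2 = 10
S_3{}^3 = 5 * T^{33} = 5 * -3 = -15
Step 2: contract S_3{}^j with v_j.
S_3{}^1 * v_1 = 15 * 4 = 60
S_3{}^2 * v_2 = 10 * 5 = 50
S_3{}^3 * v_3 = -15 * 0 = 0
Result = 60 + 50 + 0 = 110

110


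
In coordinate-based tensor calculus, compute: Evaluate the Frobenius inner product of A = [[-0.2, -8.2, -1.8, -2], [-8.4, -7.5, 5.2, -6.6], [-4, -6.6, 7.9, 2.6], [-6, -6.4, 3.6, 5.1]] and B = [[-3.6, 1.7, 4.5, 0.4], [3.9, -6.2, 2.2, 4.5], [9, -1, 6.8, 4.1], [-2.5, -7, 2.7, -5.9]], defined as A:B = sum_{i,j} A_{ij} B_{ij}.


A:B = sum over all i,j of A_{ij} * B_{ij}.
Row 1: -0.2*-3.6=0.72, -8.2*1.7=-13.94, -1.8*4.5=-8.1, -2*0.4=-0.8 => row sum = -22.12
Row 2: -8.4*3.9=-32.76, -7.5*-6.2=46.5, 5.2*2.2=11.44, -6.6*4.5=-29.7 => row sum = -4.52
Row 3: -4*9=-36, -6.6*-1=6.6, 7.9*6.8=53.72, 2.6*4.1=10.66 => row sum = 34.98
Row 4: -6*-2.5=15, -6.4*-7=44.8, 3.6*2.7=9.72, 5.1*-5.9=-30.09 => row sum = 39.43
Total = -22.12 + -4.52 + 34.98 + 39.43 = 47.77

47.77


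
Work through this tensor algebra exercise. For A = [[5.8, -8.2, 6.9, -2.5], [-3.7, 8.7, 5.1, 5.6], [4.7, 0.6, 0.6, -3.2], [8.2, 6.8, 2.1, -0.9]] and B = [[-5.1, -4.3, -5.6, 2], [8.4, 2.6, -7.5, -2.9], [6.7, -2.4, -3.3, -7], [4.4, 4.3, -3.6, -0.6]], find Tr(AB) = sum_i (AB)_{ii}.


Tr(AB) = sum_i (AB)_{ii} where (AB)_{ii} = sum_k A_{ik} B_{ki}.
(AB)_{11} = 5.8*-5.1 + -8.2*8.4 + 6.9*6.7 + -2.5*4.4 = -63.23
(AB)_{22} = -3.7*-4.3 + 8.7*2.6 + 5.1*-2.4 + 5.6*4.3 = 50.37
(AB)_{33} = 4.7*-5.6 + 0.6*-7.5 + 0.6*-3.3 + -3.2*-3.6 = -21.28
(AB)_{44} = 8.2*2 + 6.8*-2.9 + 2.1*-7 + -0.9*-0.6 = -17.48
Tr(AB) = -63.23 + 50.37 + -21.28 + -17.48 = -51.62

-51.62


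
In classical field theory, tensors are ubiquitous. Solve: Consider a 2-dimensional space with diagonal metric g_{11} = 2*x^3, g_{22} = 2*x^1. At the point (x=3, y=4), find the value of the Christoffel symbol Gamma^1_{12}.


For a diagonal metric, Gamma^k_{ij} = (1/2) g^{kk} (dg_{ik}/dx_j + dg_{jk}/dx_i - dg_{ij}/dx_k).
The metric is diagonal, so g_{ab} = 0 for a != b.
At the given point: g_{11} = 54, g_{22} = 6
g^{11} = 1/54
dg_{11}/dx_2 = dg_{11}/dx_2 = 0
dg_{21}/dx_1 = 0 (off-diagonal)
dg_{12}/dx_1 = 0 (off-diagonal)
Numerator = 0 + 0 - 0 = 0
Gamma^1_{12} = 0 / (2 * 54) = 0

0


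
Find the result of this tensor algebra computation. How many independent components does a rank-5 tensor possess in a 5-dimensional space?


The number of components of a rank-r tensor in d dimensions is d^r.
Here d = 5 and r = 5.
5^5 = 3125

3125


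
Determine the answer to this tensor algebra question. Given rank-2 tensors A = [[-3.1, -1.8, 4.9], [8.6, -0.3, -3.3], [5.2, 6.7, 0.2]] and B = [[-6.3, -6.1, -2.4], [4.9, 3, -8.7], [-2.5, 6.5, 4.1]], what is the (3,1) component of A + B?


Tensor addition is component-wise: (A + B)_{ij} = A_{ij} + B_{ij}.
A_{31} = 5.2
B_{31} = -2.5
(A + B)_{31} = 5.2 + -2.5 = 2.7

2.7


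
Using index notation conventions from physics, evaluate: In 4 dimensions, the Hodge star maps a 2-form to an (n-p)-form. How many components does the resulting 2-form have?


The Hodge dual of a p-form on an n-dimensional manifold is an (n-p)-form.
n = 4, p = 2, so dual degree = 4 - 2 = 2
The number of components is C(n, n-p) = C(4, 2) = 6

6


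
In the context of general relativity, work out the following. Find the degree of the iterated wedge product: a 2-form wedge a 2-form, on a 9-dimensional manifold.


The degree of a wedge product is the sum of the degrees of the individual forms.
Degrees: 2, 2
Total degree = 2 + 2 = 4

4


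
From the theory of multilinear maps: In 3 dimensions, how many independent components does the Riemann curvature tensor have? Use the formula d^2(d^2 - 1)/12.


The Riemann tensor in d dimensions has d^2(d^2 - 1)/12 independent components.
d = 3, so d^2 = 9
d^2 - 1 = 8
d^2(d^2 - 1) = 9 * 8 = 72
Divide by 12: 72 / 12 = 6

6


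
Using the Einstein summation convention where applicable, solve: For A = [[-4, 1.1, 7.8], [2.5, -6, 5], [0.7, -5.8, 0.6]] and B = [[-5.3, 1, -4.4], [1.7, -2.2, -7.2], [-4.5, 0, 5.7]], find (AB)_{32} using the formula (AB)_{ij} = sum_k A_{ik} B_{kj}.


(AB)_{ij} = sum_k A_{ik} B_{kj}.
For i=3, j=2:
A_{31} * B_{12} = 0.7 * 1 = 0.7
A_{32} * B_{22} = -5.8 * -2.2 = 12.76
A_{33} * B_{32} = 0.6 * 0 = 0
Sum = 0.7 + 12.76 + 0 = 13.46

13.46


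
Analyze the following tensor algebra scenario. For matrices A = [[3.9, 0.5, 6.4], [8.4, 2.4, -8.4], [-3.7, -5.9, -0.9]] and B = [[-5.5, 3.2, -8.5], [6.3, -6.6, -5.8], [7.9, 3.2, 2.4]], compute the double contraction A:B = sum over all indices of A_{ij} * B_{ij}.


A:B = sum over all i,j of A_{ij} * B_{ij}.
Row 1: 3.9*-5.5=-21.45, 0.5*3.2=1.6, 6.4*-8.5=-54.4 => row sum = -74.25
Row 2: 8.4*6.3=52.92, 2.4*-6.6=-15.84, -8.4*-5.8=48.72 => row sum = 85.8
Row 3: -3.7*7.9=-29.23, -5.9*3.2=-18.88, -0.9*2.4=-2.16 => row sum = -50.27
Total = -74.25 + 85.8 + -50.27 = -38.72

-38.72


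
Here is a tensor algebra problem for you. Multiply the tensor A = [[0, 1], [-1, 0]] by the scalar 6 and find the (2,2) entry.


Scalar multiplication: (cA)_{ij} = c * A_{ij}.
c = 6
A_{22} = 0
(cA)_{22} = 6 * 0 = 0

0


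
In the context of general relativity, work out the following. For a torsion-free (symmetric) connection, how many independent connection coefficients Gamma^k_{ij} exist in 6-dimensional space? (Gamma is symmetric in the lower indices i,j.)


Christoffel symbols Gamma^k_{ij} are symmetric in i,j, so there are d * d(d+1)/2 independent symbols.
d = 6
d(d+1)/2 = 6 * 7 / 2 = 21
Total = 6 * 21 = 126

126


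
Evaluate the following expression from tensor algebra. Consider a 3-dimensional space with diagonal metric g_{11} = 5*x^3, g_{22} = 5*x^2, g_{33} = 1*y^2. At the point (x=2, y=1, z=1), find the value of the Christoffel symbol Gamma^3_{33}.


For a diagonal metric, Gamma^k_{ij} = (1/2) g^{kk} (dg_{ik}/dx_j + dg_{jk}/dx_i - dg_{ij}/dx_k).
The metric is diagonal, so g_{ab} = 0 for a != b.
At the given point: g_{11} = 40, g_{22} = 20, g_{33} = 1
g^{33} = 1/1
dg_{33}/dx_3 = dg_{33}/dx_3 = 0
dg_{33}/dx_3 = dg_{33}/dx_3 = 0
dg_{33}/dx_3 = dg_{33}/dx_3 = 0
Numerator = 0 + 0 - 0 = 0
Gamma^3_{33} = 0 / (2 * 1) = 0

0


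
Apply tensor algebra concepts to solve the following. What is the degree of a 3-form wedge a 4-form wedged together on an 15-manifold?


The degree of a wedge product is the sum of the degrees of the individual forms.
Degrees: 3, 4
Total degree = 3 + 4 = 7

7


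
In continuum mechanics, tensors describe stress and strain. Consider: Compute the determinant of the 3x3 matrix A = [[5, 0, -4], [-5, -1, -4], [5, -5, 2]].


Expanding along the first row, det(A) = a11*M_11 - a12*M_12 + a13*M_13, where M_1j is the (1,j) minor.
Minor M_11 = -1*2 - -4*-5 = -22
Minor M_12 = -5*2 - -4*5 = 10
Minor M_13 = -5*-5 - -1*5 = 30
det = 5*(-22) - 0*(10) + -4*(30)
    = -110 - 0 + -120
    = -230

-230


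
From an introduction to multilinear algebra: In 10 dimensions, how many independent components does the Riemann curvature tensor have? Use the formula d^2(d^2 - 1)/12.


The Riemann tensor in d dimensions has d^2(d^2 - 1)/12 independent components.
d = 10, so d^2 = 100
d^2 - 1 = 99
d^2(d^2 - 1) = 100 * 99 = 9900
Divide by 12: 9900 / 12 = 825

825


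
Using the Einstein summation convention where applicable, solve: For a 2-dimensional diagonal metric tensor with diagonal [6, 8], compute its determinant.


For a diagonal metric, the determinant is the product of diagonal entries.
Diagonal entries: 6, 8
det(g) = 6 * 8 = 48

48


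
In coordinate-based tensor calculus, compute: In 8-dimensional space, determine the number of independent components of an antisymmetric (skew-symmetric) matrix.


An antisymmetric rank-2 tensor satisfies A_{ij} = -A_{ji}, so diagonal entries are zero.
The independent components are the upper-triangular entries: C(n, 2) = n(n-1)/2.
n = 8
C(8, 2) = 8 * 7 / 2 = 56 / 2 = 28

28


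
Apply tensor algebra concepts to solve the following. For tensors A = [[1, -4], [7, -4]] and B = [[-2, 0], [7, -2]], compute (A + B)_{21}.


Tensor addition is component-wise: (A + B)_{ij} = A_{ij} + B_{ij}.
A_{21} = 7
B_{21} = 7
(A + B)_{21} = 7 + 7 = 14

14


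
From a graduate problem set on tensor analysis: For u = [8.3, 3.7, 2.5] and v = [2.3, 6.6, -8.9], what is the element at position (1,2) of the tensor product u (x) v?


The outer product entry T_{ij} = u_i * v_j.
We need i=1, j=2.
u_1 = 8.3, v_2 = 6.6
T_{1,2} = 8.3 * 6.6 = 54.78

54.78


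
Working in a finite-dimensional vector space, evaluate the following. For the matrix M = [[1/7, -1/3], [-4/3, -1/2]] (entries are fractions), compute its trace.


The trace is the sum of diagonal entries.
Diagonal: M[1,1] = 1/7, M[2,2] = -1/2
Tr(M) = 1/7 + -1/2
Computing step by step:
After adding M[1,1]: 1/7
After adding M[2,2]: -5/14
Tr(M) = -5/14

-5/14


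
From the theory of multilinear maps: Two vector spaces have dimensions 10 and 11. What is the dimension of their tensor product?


The dimension of a tensor product is the product of dimensions.
dim(V) = 10, dim(W) = 11
dim(V (x) W) = 10 * 11 = 110

110


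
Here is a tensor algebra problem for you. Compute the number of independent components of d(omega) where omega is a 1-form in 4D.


The exterior derivative of a p-form is a (p+1)-form.
Its number of independent components is C(n, p+1).
n = 4, p+1 = 2
C(4, 2) = 6

6


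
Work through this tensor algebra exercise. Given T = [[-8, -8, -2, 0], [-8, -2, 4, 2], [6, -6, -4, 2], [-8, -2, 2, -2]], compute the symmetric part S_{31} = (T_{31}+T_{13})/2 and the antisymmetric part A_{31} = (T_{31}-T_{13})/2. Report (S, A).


T_{31} = 6
T_{13} = -2
S_{31} = (6 + -2)/2 = 4/2 = 2
A_{31} = (6 - -2)/2 = 8/2 = 4
Check: S + A = 2 + 4 = 6 = T_{31}.

(2, 4)


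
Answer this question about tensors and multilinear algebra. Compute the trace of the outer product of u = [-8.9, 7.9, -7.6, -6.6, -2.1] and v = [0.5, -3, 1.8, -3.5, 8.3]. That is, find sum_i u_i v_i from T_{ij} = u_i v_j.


The outer product gives T_{ij} = u_i v_j.
The trace (contraction) is Tr(T) = sum_i T_{ii} = sum_i u_i v_i.
Diagonal entries:
T_{11} = u_1 * v_1 = -8.9 * 0.5 = -4.45
T_{22} = u_2 * v_2 = 7.9 * -3 = -23.7
T_{33} = u_3 * v_3 = -7.6 * 1.8 = -13.68
T_{44} = u_4 * v_4 = -6.6 * -3.5 = 23.1
T_{55} = u_5 * v_5 = -2.1 * 8.3 = -17.43
Tr(T) = -4.45 + -23.7 + -13.68 + 23.1 + -17.43 = -36.16

-36.16


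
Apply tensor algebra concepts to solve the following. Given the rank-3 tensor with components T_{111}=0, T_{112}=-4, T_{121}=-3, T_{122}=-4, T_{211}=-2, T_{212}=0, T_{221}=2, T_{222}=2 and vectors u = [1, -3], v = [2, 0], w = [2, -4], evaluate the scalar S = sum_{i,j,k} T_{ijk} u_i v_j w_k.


S = sum over i,j,k of T_{ijk} u_i v_j w_k. Expanding all 8 terms:
T_{111}*u_1*v_1*w_1 = 0*1*2*2 = 0  (running total: 0)
T_{112}*u_1*v_1*w_2 = -4*1*2*-4 = 32  (running total: 32)
T_{121}*u_1*v_2*w_1 = -3*1*0*2 = 0  (running total: 32)
T_{122}*u_1*v_2*w_2 = -4*1*0*-4 = 0  (running total: 32)
T_{211}*u_2*v_1*w_1 = -2*-3*2*2 = 24  (running total: 56)
T_{212}*u_2*v_1*w_2 = 0*-3*2*-4 = 0  (running total: 56)
T_{221}*u_2*v_2*w_1 = 2*-3*0*2 = 0  (running total: 56)
T_{222}*u_2*v_2*w_2 = 2*-3*0*-4 = 0  (running total: 56)
S = 56

56


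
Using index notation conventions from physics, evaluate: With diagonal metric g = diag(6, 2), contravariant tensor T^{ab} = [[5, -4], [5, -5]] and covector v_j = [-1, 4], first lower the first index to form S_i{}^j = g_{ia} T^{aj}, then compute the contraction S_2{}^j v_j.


Step 1: lower the first index. For a diagonal metric, g_{ia} T^{aj} = g_{ii} T^{ij} (no sum on i).
g_{22} = 2
S_2{}^1 = 2 * T^{21} = 2 * 5 = 10
S_2{}^2 = 2 * T^{22} = 2 * -5 = -10
Step 2: contract S_2{}^j with v_j.
S_2{}^1 * v_1 = 10 * -1 = -10
S_2{}^2 * v_2 = -10 * 4 = -40
Result = -10 + -40 = -50

-50


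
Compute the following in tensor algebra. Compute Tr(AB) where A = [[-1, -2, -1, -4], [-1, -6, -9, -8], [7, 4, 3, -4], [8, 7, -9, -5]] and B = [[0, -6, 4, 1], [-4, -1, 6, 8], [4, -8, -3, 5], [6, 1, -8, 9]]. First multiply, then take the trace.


Tr(AB) = sum_i (AB)_{ii} where (AB)_{ii} = sum_k A_{ik} B_{ki}.
(AB)_{11} = -1*0 + -2*-4 + -1*4 + -4*6 = -20
(AB)_{22} = -1*-6 + -6*-1 + -9*-8 + -8*1 = 76
(AB)_{33} = 7*4 + 4*6 + 3*-3 + -4*-8 = 75
(AB)_{44} = 8*1 + 7*8 + -9*5 + -5*9 = -26
Tr(AB) = -20 + 76 + 75 + -26 = 105

105


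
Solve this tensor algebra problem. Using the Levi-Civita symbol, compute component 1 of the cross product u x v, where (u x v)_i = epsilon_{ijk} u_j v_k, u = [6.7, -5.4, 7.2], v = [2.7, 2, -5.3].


(u x v)_1 = sum_{j,k} epsilon_{1jk} u_j v_k. Only permutations of (1,2,3) contribute; the two non-zero terms are:
eps_{123} u_2 v_3 = 1 * -5.4 * -5.3 = 28.62
eps_{132} u_3 v_2 = -1 * 7.2 * 2 = -14.4
(u x v)_1 = 14.22

14.22


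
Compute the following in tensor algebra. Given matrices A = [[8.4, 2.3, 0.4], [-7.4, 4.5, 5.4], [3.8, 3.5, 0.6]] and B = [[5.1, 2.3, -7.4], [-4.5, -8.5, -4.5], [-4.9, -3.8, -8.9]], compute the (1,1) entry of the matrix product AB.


(AB)_{ij} = sum_k A_{ik} B_{kj}.
For i=1, j=1:
A_{11} * B_{11} = 8.4 * 5.1 = 42.84
A_{12} * B_{21} = 2.3 * -4.5 = -10.35
A_{13} * B_{31} = 0.4 * -4.9 = -1.96
Sum = 42.84 + -10.35 + -1.96 = 30.53

30.53


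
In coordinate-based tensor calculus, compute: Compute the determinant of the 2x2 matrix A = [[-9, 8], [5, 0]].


For a 2x2 matrix [[a, b], [c, d]], det = a*d - b*c.
a = -9, b = 8, c = 5, d = 0
a*d = -9 * 0 = 0
b*c = 8 * 5 = 40
det = 0 - 40 = -40

-40


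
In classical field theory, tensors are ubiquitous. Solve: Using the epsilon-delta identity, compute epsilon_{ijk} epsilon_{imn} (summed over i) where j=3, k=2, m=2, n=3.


Using the identity: epsilon_{ijk} epsilon_{imn} = delta_{jm} delta_{kn} - delta_{jn} delta_{km}.
delta_{32} = 0
delta_{23} = 0
delta_{33} = 1
delta_{22} = 1
Result = 0 * 0 - 1 * 1 = 0 - 1 = -1

-1


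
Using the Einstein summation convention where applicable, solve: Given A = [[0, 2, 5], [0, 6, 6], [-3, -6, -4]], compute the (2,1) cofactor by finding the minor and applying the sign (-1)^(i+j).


To find cofactor C_{21}, delete row 2 and column 1.
The resulting 2x2 submatrix is: [[2, 5], [-6, -4]]
Minor M_{21} = 2*-4 - 5*-6
  = -8 - -30 = 22
Sign = (-1)^(2+1) = (-1)^3 = -1
Cofactor C_{21} = -1 * 22 = -22

-22


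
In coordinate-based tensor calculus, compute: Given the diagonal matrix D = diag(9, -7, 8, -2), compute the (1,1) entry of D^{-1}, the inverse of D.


For a diagonal matrix, the inverse has entries (D^{-1})_{ii} = 1/d_{ii}.
The diagonal entries are: d_{11} = 9, d_{22} = -7, d_{33} = 8, d_{44} = -2
We need (D^{-1})_{11} = 1/d_{11} = 1/9 = 1/9

1/9


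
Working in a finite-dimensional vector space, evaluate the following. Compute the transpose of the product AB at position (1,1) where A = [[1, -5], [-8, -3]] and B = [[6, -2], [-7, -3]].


(AB)^T_{ij} = (AB)_{ji} = sum_k A_{jk} B_{ki}.
For i=1, j=1 we need (AB)_{11}:
A_{11} * B_{11} = 1 * 6 = 6
A_{12} * B_{21} = -5 * -7 = 35
Sum = 6 + 35 = 41

41


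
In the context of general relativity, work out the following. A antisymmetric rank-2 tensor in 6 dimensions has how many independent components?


A antisymmetric rank-2 tensor in d dimensions has d(d-1)/2 independent components.
d = 6
d(d-1)/2 = 6 * 5 / 2 = 30 / 2 = 15

15


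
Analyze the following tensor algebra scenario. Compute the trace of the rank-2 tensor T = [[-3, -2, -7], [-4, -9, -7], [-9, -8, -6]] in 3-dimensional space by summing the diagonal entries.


The contraction (trace) of a rank-2 tensor is the sum of its diagonal elements.
Diagonal entries: A[1,1] = -3, A[2,2] = -9, A[3,3] = -6
Tr(A) = -3 + -9 + -6 = -18

-18


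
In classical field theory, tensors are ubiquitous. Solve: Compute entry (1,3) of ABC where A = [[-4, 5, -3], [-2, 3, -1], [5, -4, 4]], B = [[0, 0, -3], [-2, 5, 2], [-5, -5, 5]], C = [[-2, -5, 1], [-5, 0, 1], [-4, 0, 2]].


(ABC)_{13} = sum_m (AB)_{1m} C_{m3}. First compute row 1 of AB.
(AB)_{11} = -4*0 + 5*-2 + -3*-5 = 5
(AB)_{12} = -4*0 + 5*5 + -3*-5 = 40
(AB)_{13} = -4*-3 + 5*2 + -3*5 = 7
Now contract with column 3 of C:
(AB)_{11} * C_{13} = 5 * 1 = 5
(AB)_{12} * C_{23} = 40 * 1 = 40
(AB)_{13} * C_{33} = 7 * 2 = 14
(ABC)_{13} = 5 + 40 + 14 = 59

59


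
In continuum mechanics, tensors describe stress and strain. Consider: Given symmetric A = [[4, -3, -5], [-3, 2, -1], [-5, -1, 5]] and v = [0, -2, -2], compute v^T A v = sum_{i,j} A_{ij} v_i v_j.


First compute Av:
(Av)_1 = 4*0 + -3*-2 + -5*-2 = 16
(Av)_2 = -3*0 + 2*-2 + -1*-2 = -2
(Av)_3 = -5*0 + -1*-2 + 5*-2 = -8
Av = [16, -2, -8]
Then v^T (Av) = 0*16 + -2*-2 + -2*-8
= 0 + 4 + 16 = 20

20


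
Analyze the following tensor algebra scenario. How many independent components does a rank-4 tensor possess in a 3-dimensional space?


The number of components of a rank-r tensor in d dimensions is d^r.
Here d = 3 and r = 4.
3^4 = 81

81


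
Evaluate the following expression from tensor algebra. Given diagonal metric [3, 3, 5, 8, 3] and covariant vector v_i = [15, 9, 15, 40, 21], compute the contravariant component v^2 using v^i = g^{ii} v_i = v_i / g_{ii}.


To raise an index with a diagonal metric: v^i = v_i / g_{ii}.
For index 2: v_2 = 9, g_{22} = 3
v^2 = 9 / 3 = 3

3


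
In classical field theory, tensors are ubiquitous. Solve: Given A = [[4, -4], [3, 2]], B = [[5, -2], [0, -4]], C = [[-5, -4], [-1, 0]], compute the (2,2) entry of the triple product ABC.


(ABC)_{22} = sum_m (AB)_{2m} C_{m2}. First compute row 2 of AB.
(AB)_{21} = 3*5 + 2*0 = 15
(AB)_{22} = 3*-2 + 2*-4 = -14
Now contract with column 2 of C:
(AB)_{21} * C_{12} = 15 * -4 = -60
(AB)_{22} * C_{22} = -14 * 0 = 0
(ABC)_{22} = -60 + 0 = -60

-60


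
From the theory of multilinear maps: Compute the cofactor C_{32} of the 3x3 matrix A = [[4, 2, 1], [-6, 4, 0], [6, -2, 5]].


To find cofactor C_{32}, delete row 3 and column 2.
The resulting 2x2 submatrix is: [[4, 1], [-6, 0]]
Minor M_{32} = 4*0 - 1*-6
  = 0 - -6 = 6
Sign = (-1)^(3+2) = (-1)^5 = -1
Cofactor C_{32} = -1 * 6 = -6

-6


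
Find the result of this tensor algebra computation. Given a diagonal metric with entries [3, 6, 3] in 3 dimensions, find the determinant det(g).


For a diagonal metric, the determinant is the product of diagonal entries.
Diagonal entries: 3, 6, 3
det(g) = 3 * 6 * 3 = 54

54


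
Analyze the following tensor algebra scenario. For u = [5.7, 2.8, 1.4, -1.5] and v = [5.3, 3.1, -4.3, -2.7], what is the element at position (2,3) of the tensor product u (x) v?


The outer product entry T_{ij} = u_i * v_j.
We need i=2, j=3.
u_2 = 2.8, v_3 = -4.3
T_{2,3} = 2.8 * -4.3 = -12.04

-12.04


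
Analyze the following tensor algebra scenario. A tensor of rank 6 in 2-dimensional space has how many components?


The number of components of a rank-r tensor in d dimensions is d^r.
Here d = 2 and r = 6.
2^6 = 64

64


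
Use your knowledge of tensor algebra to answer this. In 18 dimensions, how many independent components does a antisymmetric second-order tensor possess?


A antisymmetric rank-2 tensor in d dimensions has d(d-1)/2 independent components.
d = 18
d(d-1)/2 = 18 * 17 / 2 = 306 / 2 = 153

153


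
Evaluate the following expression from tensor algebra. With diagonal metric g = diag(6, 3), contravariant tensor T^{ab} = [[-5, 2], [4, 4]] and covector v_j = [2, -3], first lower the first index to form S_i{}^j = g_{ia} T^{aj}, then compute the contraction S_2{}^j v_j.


Step 1: lower the first index. For a diagonal metric, g_{ia} T^{aj} = g_{ii} T^{ij} (no sum on i).
g_{22} = 3
S_2{}^1 = 3 * T^{21} = 3 * 4 = 12
S_2{}^2 = 3 * T^{22} = 3 * 4 = 12
Step 2: contract S_2{}^j with v_j.
S_2{}^1 * v_1 = 12 * 2 = 24
S_2{}^2 * v_2 = 12 * -3 = -36
Result = 24 + -36 = -12

-12


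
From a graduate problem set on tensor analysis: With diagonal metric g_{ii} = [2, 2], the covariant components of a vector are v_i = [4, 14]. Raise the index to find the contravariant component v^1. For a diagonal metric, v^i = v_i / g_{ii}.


To raise an index with a diagonal metric: v^i = v_i / g_{ii}.
For index 1: v_1 = 4, g_{11} = 2
v^1 = 4 / 2 = 2

2


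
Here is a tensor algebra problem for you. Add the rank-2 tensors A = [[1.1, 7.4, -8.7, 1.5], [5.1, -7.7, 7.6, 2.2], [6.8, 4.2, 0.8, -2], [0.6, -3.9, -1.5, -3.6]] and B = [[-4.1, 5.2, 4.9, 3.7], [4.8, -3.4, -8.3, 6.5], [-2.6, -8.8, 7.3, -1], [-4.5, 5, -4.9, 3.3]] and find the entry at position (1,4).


Tensor addition is component-wise: (A + B)_{ij} = A_{ij} + B_{ij}.
A_{14} = 1.5
B_{14} = 3.7
(A + B)_{14} = 1.5 + 3.7 = 5.2

5.2


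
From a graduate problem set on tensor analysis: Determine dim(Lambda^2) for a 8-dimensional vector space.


The dimension of the space of p-forms on an n-dimensional space is C(n, p).
n = 8, p = 2
C(8, 2) = 8! / (2! * 6!) = 28

28


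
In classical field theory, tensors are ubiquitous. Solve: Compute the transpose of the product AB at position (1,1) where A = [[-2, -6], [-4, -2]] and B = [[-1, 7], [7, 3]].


(AB)^T_{ij} = (AB)_{ji} = sum_k A_{jk} B_{ki}.
For i=1, j=1 we need (AB)_{11}:
A_{11} * B_{11} = -2 * -1 = 2
A_{12} * B_{21} = -6 * 7 = -42
Sum = 2 + -42 = -40

-40


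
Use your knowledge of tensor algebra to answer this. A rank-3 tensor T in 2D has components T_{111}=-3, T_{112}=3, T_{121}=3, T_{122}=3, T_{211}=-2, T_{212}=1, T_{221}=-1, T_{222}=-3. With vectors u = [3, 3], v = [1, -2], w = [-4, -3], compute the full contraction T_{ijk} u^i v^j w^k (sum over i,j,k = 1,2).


S = sum over i,j,k of T_{ijk} u_i v_j w_k. Expanding all 8 terms:
T_{111}*u_1*v_1*w_1 = -3*3*1*-4 = 36  (running total: 36)
T_{112}*u_1*v_1*w_2 = 3*3*1*-3 = -27  (running total: 9)
T_{121}*u_1*v_2*w_1 = 3*3*-2*-4 = 72  (running total: 81)
T_{122}*u_1*v_2*w_2 = 3*3*-2*-3 = 54  (running total: 135)
T_{211}*u_2*v_1*w_1 = -2*3*1*-4 = 24  (running total: 159)
T_{212}*u_2*v_1*w_2 = 1*3*1*-3 = -9  (running total: 150)
T_{221}*u_2*v_2*w_1 = -1*3*-2*-4 = -24  (running total: 126)
T_{222}*u_2*v_2*w_2 = -3*3*-2*-3 = -54  (running total: 72)
S = 72

72


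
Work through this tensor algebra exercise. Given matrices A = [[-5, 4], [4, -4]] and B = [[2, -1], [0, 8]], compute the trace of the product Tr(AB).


Tr(AB) = sum_i (AB)_{ii} where (AB)_{ii} = sum_k A_{ik} B_{ki}.
(AB)_{11} = -5*2 + 4*0 = -10
(AB)_{22} = 4*-1 + -4*8 = -36
Tr(AB) = -10 + -36 = -46

-46


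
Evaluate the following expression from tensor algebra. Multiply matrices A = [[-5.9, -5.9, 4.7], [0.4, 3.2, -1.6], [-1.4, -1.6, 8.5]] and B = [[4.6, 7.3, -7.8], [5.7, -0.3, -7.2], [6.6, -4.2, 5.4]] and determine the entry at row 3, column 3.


(AB)_{ij} = sum_k A_{ik} B_{kj}.
For i=3, j=3:
A_{31} * B_{13} = -1.4 * -7.8 = 10.92
A_{32} * B_{23} = -1.6 * -7.2 = 11.52
A_{33} * B_{33} = 8.5 * 5.4 = 45.9
Sum = 10.92 + 11.52 + 45.9 = 68.34

68.34


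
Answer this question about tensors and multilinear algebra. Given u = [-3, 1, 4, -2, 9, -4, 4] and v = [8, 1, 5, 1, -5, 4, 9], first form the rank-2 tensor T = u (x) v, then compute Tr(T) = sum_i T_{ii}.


The outer product gives T_{ij} = u_i v_j.
The trace (contraction) is Tr(T) = sum_i T_{ii} = sum_i u_i v_i.
Diagonal entries:
T_{11} = u_1 * v_1 = -3 * 8 = -24
T_{22} = u_2 * v_2 = 1 * 1 = 1
T_{33} = u_3 * v_3 = 4 * 5 = 20
T_{44} = u_4 * v_4 = -2 * 1 = -2
T_{55} = u_5 * v_5 = 9 * -5 = -45
T_{66} = u_6 * v_6 = -4 * 4 = -16
T_{77} = u_7 * v_7 = 4 * 9 = 36
Tr(T) = -24 + 1 + 20 + -2 + -45 + -16 + 36 = -30

-30


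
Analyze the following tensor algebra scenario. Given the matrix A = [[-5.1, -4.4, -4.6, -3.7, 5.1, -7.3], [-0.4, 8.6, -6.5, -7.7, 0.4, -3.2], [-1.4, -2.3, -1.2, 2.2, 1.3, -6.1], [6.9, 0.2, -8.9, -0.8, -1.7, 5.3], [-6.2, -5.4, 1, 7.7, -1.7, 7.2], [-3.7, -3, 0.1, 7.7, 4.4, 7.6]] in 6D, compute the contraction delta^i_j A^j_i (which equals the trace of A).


The contraction (trace) of a rank-2 tensor is the sum of its diagonal elements.
Diagonal entries: A[1,1] = -5.1, A[2,2] = 8.6, A[3,3] = -1.2, A[4,4] = -0.8, A[5,5] = -1.7, A[6,6] = 7.6
Tr(A) = -5.1 + 8.6 + -1.2 + -0.8 + -1.7 + 7.6 = 7.4

7.4


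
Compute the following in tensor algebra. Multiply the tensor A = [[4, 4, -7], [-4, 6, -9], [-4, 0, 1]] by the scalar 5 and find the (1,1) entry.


Scalar multiplication: (cA)_{ij} = c * A_{ij}.
c = 5
A_{11} = 4
(cA)_{11} = 5 * 4 = 20

20


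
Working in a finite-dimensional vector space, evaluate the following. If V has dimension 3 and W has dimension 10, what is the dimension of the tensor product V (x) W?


The dimension of a tensor product is the product of dimensions.
dim(V) = 3, dim(W) = 10
dim(V (x) W) = 3 * 10 = 30

30


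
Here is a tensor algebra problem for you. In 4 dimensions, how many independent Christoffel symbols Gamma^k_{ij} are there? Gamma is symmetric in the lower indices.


Christoffel symbols Gamma^k_{ij} are symmetric in i,j, so there are d * d(d+1)/2 independent symbols.
d = 4
d(d+1)/2 = 4 * 5 / 2 = 10
Total = 4 * 10 = 40

40


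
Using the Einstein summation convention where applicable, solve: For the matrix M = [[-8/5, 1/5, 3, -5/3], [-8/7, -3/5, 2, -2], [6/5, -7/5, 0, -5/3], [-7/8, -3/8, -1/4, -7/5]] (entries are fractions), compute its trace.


The trace is the sum of diagonal entries.
Diagonal: M[1,1] = -8/5, M[2,2] = -3/5, M[3,3] = 0, M[4,4] = -7/5
Tr(M) = -8/5 + -3/5 + 0 + -7/5
Computing step by step:
After adding M[1,1]: -8/5
After adding M[2,2]: -11/5
After adding M[3,3]: -11/5
After adding M[4,4]: -18/5
Tr(M) = -18/5

-18/5


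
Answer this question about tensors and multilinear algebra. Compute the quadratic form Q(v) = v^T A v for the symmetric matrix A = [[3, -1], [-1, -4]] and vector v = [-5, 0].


First compute Av:
(Av)_1 = 3*-5 + -1*0 = -15
(Av)_2 = -1*-5 + -4*0 = 5
Av = [-15, 5]
Then v^T (Av) = -5*-15 + 0*5
= 75 + 0 = 75

75


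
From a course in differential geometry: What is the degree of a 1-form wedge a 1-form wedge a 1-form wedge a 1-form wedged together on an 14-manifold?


The degree of a wedge product is the sum of the degrees of the individual forms.
Degrees: 1, 1, 1, 1
Total degree = 1 + 1 + 1 + 1 = 4

4


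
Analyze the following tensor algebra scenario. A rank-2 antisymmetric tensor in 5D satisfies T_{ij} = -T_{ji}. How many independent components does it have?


An antisymmetric rank-2 tensor satisfies A_{ij} = -A_{ji}, so diagonal entries are zero.
The independent components are the upper-triangular entries: C(n, 2) = n(n-1)/2.
n = 5
C(5, 2) = 5 * 4 / 2 = 20 / 2 = 10

10


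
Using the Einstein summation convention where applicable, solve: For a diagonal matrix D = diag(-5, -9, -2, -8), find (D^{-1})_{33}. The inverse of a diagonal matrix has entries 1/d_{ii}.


For a diagonal matrix, the inverse has entries (D^{-1})_{ii} = 1/d_{ii}.
The diagonal entries are: d_{11} = -5, d_{22} = -9, d_{33} = -2, d_{44} = -8
We need (D^{-1})_{33} = 1/d_{33} = 1/-2 = -1/2

-1/2


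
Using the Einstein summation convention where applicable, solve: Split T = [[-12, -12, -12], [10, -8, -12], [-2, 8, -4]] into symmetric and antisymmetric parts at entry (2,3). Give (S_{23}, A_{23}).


T_{23} = -12
T_{32} = 8
S_{23} = (-12 + 8)/2 = -4/2 = -2
A_{23} = (-12 - 8)/2 = -20/2 = -10
Check: S + A = -2 + -10 = -12 = T_{23}.

(-2, -10)


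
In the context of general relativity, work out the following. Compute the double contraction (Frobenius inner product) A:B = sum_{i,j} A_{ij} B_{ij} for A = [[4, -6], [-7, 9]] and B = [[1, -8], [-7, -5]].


A:B = sum over all i,j of A_{ij} * B_{ij}.
Row 1: 4*1=4, -6*-8=48 => row sum = 52
Row 2: -7*-7=49, 9*-5=-45 => row sum = 4
Total = 52 + 4 = 56

56


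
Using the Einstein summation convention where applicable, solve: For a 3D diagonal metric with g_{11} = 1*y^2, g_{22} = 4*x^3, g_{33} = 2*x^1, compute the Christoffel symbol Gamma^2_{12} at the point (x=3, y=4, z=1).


For a diagonal metric, Gamma^k_{ij} = (1/2) g^{kk} (dg_{ik}/dx_j + dg_{jk}/dx_i - dg_{ij}/dx_k).
The metric is diagonal, so g_{ab} = 0 for a != b.
At the given point: g_{11} = 16, g_{22} = 108, g_{33} = 6
g^{22} = 1/108
dg_{12}/dx_2 = 0 (off-diagonal)
dg_{22}/dx_1 = dg_{22}/dx_1 = 108
dg_{12}/dx_2 = 0 (off-diagonal)
Numerator = 0 + 108 - 0 = 108
Gamma^2_{12} = 108 / (2 * 108) = 1/2

1/2


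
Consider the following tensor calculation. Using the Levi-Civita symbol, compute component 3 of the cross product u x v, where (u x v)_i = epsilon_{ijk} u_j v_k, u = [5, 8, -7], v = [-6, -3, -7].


(u x v)_3 = sum_{j,k} epsilon_{3jk} u_j v_k. Only permutations of (1,2,3) contribute; the two non-zero terms are:
eps_{312} u_1 v_2 = 1 * 5 * -3 = -15
eps_{321} u_2 v_1 = -1 * 8 * -6 = 48
(u x v)_3 = 33

33


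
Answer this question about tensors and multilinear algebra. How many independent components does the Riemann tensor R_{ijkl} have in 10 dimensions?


The Riemann tensor in d dimensions has d^2(d^2 - 1)/12 independent components.
d = 10, so d^2 = 100
d^2 - 1 = 99
d^2(d^2 - 1) = 100 * 99 = 9900
Divide by 12: 9900 / 12 = 825

825


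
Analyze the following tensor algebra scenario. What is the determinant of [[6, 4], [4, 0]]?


For a 2x2 matrix [[a, b], [c, d]], det = a*d - b*c.
a = 6, b = 4, c = 4, d = 0
a*d = 6 * 0 = 0
b*c = 4 * 4 = 16
det = 0 - 16 = -16

-16


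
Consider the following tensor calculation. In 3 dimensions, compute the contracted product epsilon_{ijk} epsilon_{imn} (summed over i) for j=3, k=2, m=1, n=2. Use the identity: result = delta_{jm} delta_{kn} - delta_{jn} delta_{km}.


Using the identity: epsilon_{ijk} epsilon_{imn} = delta_{jm} delta_{kn} - delta_{jn} delta_{km}.
delta_{31} = 0
delta_{22} = 1
delta_{32} = 0
delta_{21} = 0
Result = 0 * 1 - 0 * 0 = 0 - 0 = 0

0


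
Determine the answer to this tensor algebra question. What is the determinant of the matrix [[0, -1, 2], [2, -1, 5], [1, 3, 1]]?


Expanding along the first row, det(A) = a11*M_11 - a12*M_12 + a13*M_13, where M_1j is the (1,j) minor.
Minor M_11 = -1*1 - 5*3 = -16
Minor M_12 = 2*1 - 5*1 = -3
Minor M_13 = 2*3 - -1*1 = 7
det = 0*(-16) - -1*(-3) + 2*(7)
    = 0 - 3 + 14
    = 11

11


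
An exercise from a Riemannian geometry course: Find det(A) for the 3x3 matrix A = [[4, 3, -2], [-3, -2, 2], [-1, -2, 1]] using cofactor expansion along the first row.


Expanding along the first row, det(A) = a11*M_11 - a12*M_12 + a13*M_13, where M_1j is the (1,j) minor.
Minor M_11 = -2*1 - 2*-2 = 2
Minor M_12 = -3*1 - 2*-1 = -1
Minor M_13 = -3*-2 - -2*-1 = 4
det = 4*(2) - 3*(-1) + -2*(4)
    = 8 - -3 + -8
    = 3

3


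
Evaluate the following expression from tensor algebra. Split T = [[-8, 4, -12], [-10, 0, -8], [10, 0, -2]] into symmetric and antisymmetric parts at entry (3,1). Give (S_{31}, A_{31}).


T_{31} = 10
T_{13} = -12
S_{31} = (10 + -12)/2 = -2/2 = -1
A_{31} = (10 - -12)/2 = 22/2 = 11
Check: S + A = -1 + 11 = 10 = T_{31}.

(-1, 11)


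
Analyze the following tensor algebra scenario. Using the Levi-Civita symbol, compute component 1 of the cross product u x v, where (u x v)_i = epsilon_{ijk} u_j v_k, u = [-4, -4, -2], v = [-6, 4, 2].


(u x v)_1 = sum_{j,k} epsilon_{1jk} u_j v_k. Only permutations of (1,2,3) contribute; the two non-zero terms are:
eps_{123} u_2 v_3 = 1 * -4 * 2 = -8
eps_{132} u_3 v_2 = -1 * -2 * 4 = 8
(u x v)_1 = 0

0


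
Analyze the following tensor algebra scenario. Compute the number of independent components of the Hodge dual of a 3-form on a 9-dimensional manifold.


The Hodge dual of a p-form on an n-dimensional manifold is an (n-p)-form.
n = 9, p = 3, so dual degree = 9 - 3 = 6
The number of components is C(n, n-p) = C(9, 6) = 84

84


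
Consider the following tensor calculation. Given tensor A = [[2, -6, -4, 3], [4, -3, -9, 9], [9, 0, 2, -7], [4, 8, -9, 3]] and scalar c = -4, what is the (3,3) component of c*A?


Scalar multiplication: (cA)_{ij} = c * A_{ij}.
c = -4
A_{33} = 2
(cA)_{33} = -4 * 2 = -8

-8


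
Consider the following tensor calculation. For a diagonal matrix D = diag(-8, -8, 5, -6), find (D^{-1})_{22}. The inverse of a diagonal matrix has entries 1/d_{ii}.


For a diagonal matrix, the inverse has entries (D^{-1})_{ii} = 1/d_{ii}.
The diagonal entries are: d_{11} = -8, d_{22} = -8, d_{33} = 5, d_{44} = -6
We need (D^{-1})_{22} = 1/d_{22} = 1/-8 = -1/8

-1/8


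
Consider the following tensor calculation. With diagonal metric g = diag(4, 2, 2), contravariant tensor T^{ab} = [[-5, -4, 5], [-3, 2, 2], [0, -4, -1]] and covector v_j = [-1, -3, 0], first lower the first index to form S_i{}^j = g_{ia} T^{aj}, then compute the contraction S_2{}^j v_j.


Step 1: lower the first index. For a diagonal metric, g_{ia} T^{aj} = g_{ii} T^{ij} (no sum on i).
g_{22} = 2
S_2{}^1 = 2 * T^{21} = 2 * -3 = -6
S_2{}^2 = 2 * T^{22} = 2 * 2 = 4
S_2{}^3 = 2 * T^{23} = 2 * 2 = 4
Step 2: contract S_2{}^j with v_j.
S_2{}^1 * v_1 = -6 * -1 = 6
S_2{}^2 * v_2 = 4 * -3 = -12
S_2{}^3 * v_3 = 4 * 0 = 0
Result = 6 + -12 + 0 = -6

-6


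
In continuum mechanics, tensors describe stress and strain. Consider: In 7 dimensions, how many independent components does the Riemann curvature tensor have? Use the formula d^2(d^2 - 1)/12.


The Riemann tensor in d dimensions has d^2(d^2 - 1)/12 independent components.
d = 7, so d^2 = 49
d^2 - 1 = 48
d^2(d^2 - 1) = 49 * 48 = 2352
Divide by 12: 2352 / 12 = 196

196


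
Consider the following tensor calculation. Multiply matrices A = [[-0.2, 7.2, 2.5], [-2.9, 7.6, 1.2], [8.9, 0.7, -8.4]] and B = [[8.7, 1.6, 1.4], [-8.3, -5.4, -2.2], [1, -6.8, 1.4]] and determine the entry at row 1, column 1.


(AB)_{ij} = sum_k A_{ik} B_{kj}.
For i=1, j=1:
A_{11} * B_{11} = -0.2 * 8.7 = -1.74
A_{12} * B_{21} = 7.2 * -8.3 = -59.76
A_{13} * B_{31} = 2.5 * 1 = 2.5
Sum = -1.74 + -59.76 + 2.5 = -59

-59


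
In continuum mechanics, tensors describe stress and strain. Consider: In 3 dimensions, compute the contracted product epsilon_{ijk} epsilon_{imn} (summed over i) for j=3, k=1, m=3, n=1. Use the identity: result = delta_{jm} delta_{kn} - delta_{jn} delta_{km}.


Using the identity: epsilon_{ijk} epsilon_{imn} = delta_{jm} delta_{kn} - delta_{jn} delta_{km}.
delta_{33} = 1
delta_{11} = 1
delta_{31} = 0
delta_{13} = 0
Result = 1 * 1 - 0 * 0 = 1 - 0 = 1

1


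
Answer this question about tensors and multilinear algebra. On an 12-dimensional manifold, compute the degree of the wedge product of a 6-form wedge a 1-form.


The degree of a wedge product is the sum of the degrees of the individual forms.
Degrees: 6, 1
Total degree = 6 + 1 = 7

7


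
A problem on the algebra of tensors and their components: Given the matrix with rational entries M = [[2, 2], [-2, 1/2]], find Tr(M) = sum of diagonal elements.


The trace is the sum of diagonal entries.
Diagonal: M[1,1] = 2, M[2,2] = 1/2
Tr(M) = 2 + 1/2
Computing step by step:
After adding M[1,1]: 2
After adding M[2,2]: 5/2
Tr(M) = 5/2

5/2


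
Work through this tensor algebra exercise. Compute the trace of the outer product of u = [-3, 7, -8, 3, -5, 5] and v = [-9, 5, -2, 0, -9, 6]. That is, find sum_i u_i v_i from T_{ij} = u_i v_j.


The outer product gives T_{ij} = u_i v_j.
The trace (contraction) is Tr(T) = sum_i T_{ii} = sum_i u_i v_i.
Diagonal entries:
T_{11} = u_1 * v_1 = -3 * -9 = 27
T_{22} = u_2 * v_2 = 7 * 5 = 35
T_{33} = u_3 * v_3 = -8 * -2 = 16
T_{44} = u_4 * v_4 = 3 * 0 = 0
T_{55} = u_5 * v_5 = -5 * -9 = 45
T_{66} = u_6 * v_6 = 5 * 6 = 30
Tr(T) = 27 + 35 + 16 + 0 + 45 + 30 = 153

153


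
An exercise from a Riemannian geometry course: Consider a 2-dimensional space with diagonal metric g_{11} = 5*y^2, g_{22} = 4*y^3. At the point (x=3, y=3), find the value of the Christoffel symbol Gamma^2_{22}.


For a diagonal metric, Gamma^k_{ij} = (1/2) g^{kk} (dg_{ik}/dx_j + dg_{jk}/dx_i - dg_{ij}/dx_k).
The metric is diagonal, so g_{ab} = 0 for a != b.
At the given point: g_{11} = 45, g_{22} = 108
g^{22} = 1/108
dg_{22}/dx_2 = dg_{22}/dx_2 = 108
dg_{22}/dx_2 = dg_{22}/dx_2 = 108
dg_{22}/dx_2 = dg_{22}/dx_2 = 108
Numerator = 108 + 108 - 108 = 108
Gamma^2_{22} = 108 / (2 * 108) = 1/2

1/2


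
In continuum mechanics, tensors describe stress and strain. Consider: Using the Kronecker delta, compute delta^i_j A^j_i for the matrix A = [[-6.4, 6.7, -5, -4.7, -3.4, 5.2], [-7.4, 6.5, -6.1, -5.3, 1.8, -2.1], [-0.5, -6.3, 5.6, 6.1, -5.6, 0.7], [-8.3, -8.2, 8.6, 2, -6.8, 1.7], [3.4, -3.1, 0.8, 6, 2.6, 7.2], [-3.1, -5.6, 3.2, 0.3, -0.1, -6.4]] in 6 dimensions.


The contraction (trace) of a rank-2 tensor is the sum of its diagonal elements.
Diagonal entries: A[1,1] = -6.4, A[2,2] = 6.5, A[3,3] = 5.6, A[4,4] = 2, A[5,5] = 2.6, A[6,6] = -6.4
Tr(A) = -6.4 + 6.5 + 5.6 + 2 + 2.6 + -6.4 = 3.9

3.9


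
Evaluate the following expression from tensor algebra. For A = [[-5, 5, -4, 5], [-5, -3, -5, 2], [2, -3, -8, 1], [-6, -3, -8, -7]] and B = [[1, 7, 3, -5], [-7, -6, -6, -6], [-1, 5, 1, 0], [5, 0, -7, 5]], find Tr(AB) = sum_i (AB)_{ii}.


Tr(AB) = sum_i (AB)_{ii} where (AB)_{ii} = sum_k A_{ik} B_{ki}.
(AB)_{11} = -5*1 + 5*-7 + -4*-1 + 5*5 = -11
(AB)_{22} = -5*7 + -3*-6 + -5*5 + 2*0 = -42
(AB)_{33} = 2*3 + -3*-6 + -8*1 + 1*-7 = 9
(AB)_{44} = -6*-5 + -3*-6 + -8*0 + -7*5 = 13
Tr(AB) = -11 + -42 + 9 + 13 = -31

-31


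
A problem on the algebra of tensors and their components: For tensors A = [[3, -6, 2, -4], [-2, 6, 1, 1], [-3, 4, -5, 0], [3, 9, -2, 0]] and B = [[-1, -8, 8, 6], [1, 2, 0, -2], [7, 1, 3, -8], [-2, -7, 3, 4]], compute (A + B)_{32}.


Tensor addition is component-wise: (A + B)_{ij} = A_{ij} + B_{ij}.
A_{32} = 4
B_{32} = 1
(A + B)_{32} = 4 + 1 = 5

5


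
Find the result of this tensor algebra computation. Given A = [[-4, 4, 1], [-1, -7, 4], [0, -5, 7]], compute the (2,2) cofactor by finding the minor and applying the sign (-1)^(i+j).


To find cofactor C_{22}, delete row 2 and column 2.
The resulting 2x2 submatrix is: [[-4, 1], [0, 7]]
Minor M_{22} = -4*7 - 1*0
  = -28 - 0 = -28
Sign = (-1)^(2+2) = (-1)^4 = 1
Cofactor C_{22} = 1 * -28 = -28

-28


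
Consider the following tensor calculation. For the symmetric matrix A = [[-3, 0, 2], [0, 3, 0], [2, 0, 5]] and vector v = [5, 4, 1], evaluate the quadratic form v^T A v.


First compute Av:
(Av)_1 = -3*5 + 0*4 + 2*1 = -13
(Av)_2 = 0*5 + 3*4 + 0*1 = 12
(Av)_3 = 2*5 + 0*4 + 5*1 = 15
Av = [-13, 12, 15]
Then v^T (Av) = 5*-13 + 4*12 + 1*15
= -65 + 48 + 15 = -2

-2


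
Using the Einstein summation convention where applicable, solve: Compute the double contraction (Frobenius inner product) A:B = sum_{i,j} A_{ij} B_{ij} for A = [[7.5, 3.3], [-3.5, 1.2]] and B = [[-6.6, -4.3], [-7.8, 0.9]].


A:B = sum over all i,j of A_{ij} * B_{ij}.
Row 1: 7.5*-6.6=-49.5, 3.3*-4.3=-14.19 => row sum = -63.69
Row 2: -3.5*-7.8=27.3, 1.2*0.9=1.08 => row sum = 28.38
Total = -63.69 + 28.38 = -35.31

-35.31


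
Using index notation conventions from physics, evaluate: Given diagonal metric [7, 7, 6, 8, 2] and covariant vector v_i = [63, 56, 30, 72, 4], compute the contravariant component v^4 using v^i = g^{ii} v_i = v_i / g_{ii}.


To raise an index with a diagonal metric: v^i = v_i / g_{ii}.
For index 4: v_4 = 72, g_{44} = 8
v^4 = 72 / 8 = 9

9


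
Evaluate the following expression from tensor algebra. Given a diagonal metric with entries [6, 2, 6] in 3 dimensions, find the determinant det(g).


For a diagonal metric, the determinant is the product of diagonal entries.
Diagonal entries: 6, 2, 6
det(g) = 6 * 2 * 6 = 72

72


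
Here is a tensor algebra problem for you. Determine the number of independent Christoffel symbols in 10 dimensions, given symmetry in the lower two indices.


Christoffel symbols Gamma^k_{ij} are symmetric in i,j, so there are d * d(d+1)/2 independent symbols.
d = 10
d(d+1)/2 = 10 * 11 / 2 = 55
Total = 10 * 55 = 550

550


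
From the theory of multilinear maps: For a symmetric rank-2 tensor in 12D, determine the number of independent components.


A symmetric rank-2 tensor in d dimensions has d(d+1)/2 independent components.
d = 12
d(d+1)/2 = 12 * 13 / 2 = 156 / 2 = 78

78
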